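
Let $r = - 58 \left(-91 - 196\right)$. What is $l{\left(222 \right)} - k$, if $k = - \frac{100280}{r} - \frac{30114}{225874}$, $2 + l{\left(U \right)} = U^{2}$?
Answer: $\frac{46329618731173}{939974651} \approx 49288.0$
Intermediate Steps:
$l{\left(U \right)} = -2 + U^{2}$
$r = 16646$ ($r = \left(-58\right) \left(-287\right) = 16646$)
$k = - \frac{5787980591}{939974651}$ ($k = - \frac{100280}{16646} - \frac{30114}{225874} = \left(-100280\right) \frac{1}{16646} - \frac{15057}{112937} = - \frac{50140}{8323} - \frac{15057}{112937} = - \frac{5787980591}{939974651} \approx -6.1576$)
$l{\left(222 \right)} - k = \left(-2 + 222^{2}\right) - - \frac{5787980591}{939974651} = \left(-2 + 49284\right) + \frac{5787980591}{939974651} = 49282 + \frac{5787980591}{939974651} = \frac{46329618731173}{939974651}$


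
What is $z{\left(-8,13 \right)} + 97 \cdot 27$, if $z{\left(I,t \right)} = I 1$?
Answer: $2611$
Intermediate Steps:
$z{\left(I,t \right)} = I$
$z{\left(-8,13 \right)} + 97 \cdot 27 = -8 + 97 \cdot 27 = -8 + 2619 = 2611$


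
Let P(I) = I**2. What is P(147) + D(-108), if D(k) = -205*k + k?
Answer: 43641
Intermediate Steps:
D(k) = -204*k
P(147) + D(-108) = 147**2 - 204*(-108) = 21609 + 22032 = 43641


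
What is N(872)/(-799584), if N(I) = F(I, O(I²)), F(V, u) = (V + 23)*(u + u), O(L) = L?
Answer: -42533980/24987 ≈ -1702.2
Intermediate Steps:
F(V, u) = 2*u*(23 + V) (F(V, u) = (23 + V)*(2*u) = 2*u*(23 + V))
N(I) = 2*I²*(23 + I)
N(872)/(-799584) = (2*872²*(23 + 872))/(-799584) = (2*760384*895)*(-1/799584) = 1361087360*(-1/799584) = -42533980/24987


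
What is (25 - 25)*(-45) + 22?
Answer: 22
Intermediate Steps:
(25 - 25)*(-45) + 22 = 0*(-45) + 22 = 0 + 22 = 22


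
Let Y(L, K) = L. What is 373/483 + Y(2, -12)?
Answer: 1339/483 ≈ 2.7723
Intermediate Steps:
373/483 + Y(2, -12) = 373/483 + 2 = 1339/483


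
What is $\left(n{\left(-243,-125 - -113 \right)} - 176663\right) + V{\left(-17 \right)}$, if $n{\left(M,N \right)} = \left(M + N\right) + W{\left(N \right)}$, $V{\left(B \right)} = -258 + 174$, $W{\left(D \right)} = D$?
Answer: $-177014$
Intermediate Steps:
$V{\left(B \right)} = -84$
$n{\left(M,N \right)} = M + 2 N$ ($n{\left(M,N \right)} = \left(M + N\right) + N = M + 2 N$)
$\left(n{\left(-243,-125 - -113 \right)} - 176663\right) + V{\left(-17 \right)} = \left(\left(-243 + 2 \left(-125 - -113\right)\right) - 176663\right) - 84 = \left(\left(-243 + 2 \left(-125 + 113\right)\right) - 176663\right) - 84 = \left(\left(-243 + 2 \left(-12\right)\right) - 176663\right) - 84 = \left(\left(-243 - 24\right) - 176663\right) - 84 = \left(-267 - 176663\right) - 84 = -176930 - 84 = -177014$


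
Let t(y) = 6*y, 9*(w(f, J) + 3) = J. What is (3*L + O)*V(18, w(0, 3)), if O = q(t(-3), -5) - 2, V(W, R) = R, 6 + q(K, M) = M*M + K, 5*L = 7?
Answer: -128/15 ≈ -8.5333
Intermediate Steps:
w(f, J) = -3 + J/9
L = 7/5 (L = (⅕)*7 = 7/5 ≈ 1.4000)
q(K, M) = -6 + K + M² (q(K, M) = -6 + (M*M + K) = -6 + (M² + K) = -6 + (K + M²) = -6 + K + M²)
O = -1 (O = (-6 + 6*(-3) + (-5)²) - 2 = (-6 - 18 + 25) - 2 = 1 - 2 = -1)
(3*L + O)*V(18, w(0, 3)) = (3*(7/5) - 1)*(-3 + (⅑)*3) = (21/5 - 1)*(-3 + ⅓) = (16/5)*(-8/3) = -128/15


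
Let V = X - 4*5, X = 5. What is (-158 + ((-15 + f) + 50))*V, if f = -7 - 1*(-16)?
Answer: 1710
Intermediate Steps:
f = 9 (f = -7 + 16 = 9)
V = -15 (V = 5 - 4*5 = 5 - 20 = -15)
(-158 + ((-15 + f) + 50))*V = (-158 + ((-15 + 9) + 50))*(-15) = (-158 + (-6 + 50))*(-15) = (-158 + 44)*(-15) = -114*(-15) = 1710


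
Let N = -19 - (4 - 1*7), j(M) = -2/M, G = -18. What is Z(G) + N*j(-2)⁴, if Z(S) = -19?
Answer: -35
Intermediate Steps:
N = -16 (N = -19 - (4 - 7) = -19 - 1*(-3) = -19 + 3 = -16)
Z(G) + N*j(-2)⁴ = -19 - 16*1⁴ = -19 - 16*1 = -19 - 16 = -35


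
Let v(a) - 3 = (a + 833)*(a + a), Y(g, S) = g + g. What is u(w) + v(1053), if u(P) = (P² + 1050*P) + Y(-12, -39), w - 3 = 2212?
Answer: 11203870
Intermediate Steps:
w = 2215 (w = 3 + 2212 = 2215)
Y(g, S) = 2*g
u(P) = -24 + P² + 1050*P (u(P) = (P² + 1050*P) + 2*(-12) = (P² + 1050*P) - 24 = -24 + P² + 1050*P)
v(a) = 3 + 2*a*(833 + a) (v(a) = 3 + (a + 833)*(a + a) = 3 + (833 + a)*(2*a) = 3 + 2*a*(833 + a))
u(w) + v(1053) = (-24 + 2215² + 1050*2215) + (3 + 2*1053² + 1666*1053) = (-24 + 4906225 + 2325750) + (3 + 2*1108809 + 1754298) = 7231951 + (3 + 2217618 + 1754298) = 7231951 + 3971919 = 11203870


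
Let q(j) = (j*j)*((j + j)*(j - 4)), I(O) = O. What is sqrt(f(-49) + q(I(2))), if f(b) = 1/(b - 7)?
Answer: I*sqrt(25102)/28 ≈ 5.6584*I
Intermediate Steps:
f(b) = 1/(-7 + b)
q(j) = 2*j**3*(-4 + j) (q(j) = j**2*((2*j)*(-4 + j)) = j**2*(2*j*(-4 + j)) = 2*j**3*(-4 + j))
sqrt(f(-49) + q(I(2))) = sqrt(1/(-7 - 49) + 2*2**3*(-4 + 2)) = sqrt(1/(-56) + 2*8*(-2)) = sqrt(-1/56 - 32) = sqrt(-1793/56) = I*sqrt(25102)/28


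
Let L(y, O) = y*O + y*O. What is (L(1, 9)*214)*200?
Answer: 770400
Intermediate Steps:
L(y, O) = 2*O*y (L(y, O) = O*y + O*y = 2*O*y)
(L(1, 9)*214)*200 = ((2*9*1)*214)*200 = (18*214)*200 = 3852*200 = 770400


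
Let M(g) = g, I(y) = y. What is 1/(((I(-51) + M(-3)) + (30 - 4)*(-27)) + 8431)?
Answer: 1/7675 ≈ 0.00013029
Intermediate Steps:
1/(((I(-51) + M(-3)) + (30 - 4)*(-27)) + 8431) = 1/(((-51 - 3) + (30 - 4)*(-27)) + 8431) = 1/((-54 + 26*(-27)) + 8431) = 1/((-54 - 702) + 8431) = 1/(-756 + 8431) = 1/7675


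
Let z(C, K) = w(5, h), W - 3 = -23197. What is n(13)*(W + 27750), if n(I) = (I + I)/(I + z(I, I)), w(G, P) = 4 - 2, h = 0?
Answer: 118456/15 ≈ 7897.1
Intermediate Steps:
W = -23194 (W = 3 - 23197 = -23194)
w(G, P) = 2
z(C, K) = 2
n(I) = 2*I/(2 + I) (n(I) = (I + I)/(I + 2) = (2*I)/(2 + I) = 2*I/(2 + I))
n(13)*(W + 27750) = (2*13/(2 + 13))*(-23194 + 27750) = (2*13/15)*4556 = (2*13*(1/15))*4556 = (26/15)*4556 = 118456/15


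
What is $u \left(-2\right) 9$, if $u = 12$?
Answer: $-216$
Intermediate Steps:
$u \left(-2\right) 9 = 12 \left(-2\right) 9 = \left(-24\right) 9 = -216$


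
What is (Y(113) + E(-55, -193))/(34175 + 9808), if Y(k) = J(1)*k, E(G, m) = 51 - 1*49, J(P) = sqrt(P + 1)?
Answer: 2/43983 + 113*sqrt(2)/43983 ≈ 0.0036788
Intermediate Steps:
J(P) = sqrt(1 + P)
E(G, m) = 2 (E(G, m) = 51 - 49 = 2)
Y(k) = k*sqrt(2) (Y(k) = sqrt(1 + 1)*k = sqrt(2)*k = k*sqrt(2))
(Y(113) + E(-55, -193))/(34175 + 9808) = (113*sqrt(2) + 2)/(34175 + 9808) = (2 + 113*sqrt(2))/43983 = (2 + 113*sqrt(2))*(1/43983) = 2/43983 + 113*sqrt(2)/43983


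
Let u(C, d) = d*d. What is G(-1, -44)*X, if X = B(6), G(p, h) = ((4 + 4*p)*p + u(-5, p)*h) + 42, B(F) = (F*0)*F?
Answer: 0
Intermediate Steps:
u(C, d) = d²
B(F) = 0 (B(F) = 0*F = 0)
G(p, h) = 42 + h*p² + p*(4 + 4*p) (G(p, h) = ((4 + 4*p)*p + p²*h) + 42 = (p*(4 + 4*p) + h*p²) + 42 = (h*p² + p*(4 + 4*p)) + 42 = 42 + h*p² + p*(4 + 4*p))
X = 0
G(-1, -44)*X = (42 + 4*(-1) + 4*(-1)² - 44*(-1)²)*0 = (42 - 4 + 4*1 - 44*1)*0 = (42 - 4 + 4 - 44)*0 = -2*0 = 0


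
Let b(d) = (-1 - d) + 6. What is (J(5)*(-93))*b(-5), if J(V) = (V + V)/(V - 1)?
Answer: -2325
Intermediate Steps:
J(V) = 2*V/(-1 + V) (J(V) = (2*V)/(-1 + V) = 2*V/(-1 + V))
b(d) = 5 - d
(J(5)*(-93))*b(-5) = ((2*5/(-1 + 5))*(-93))*(5 - 1*(-5)) = ((2*5/4)*(-93))*(5 + 5) = ((2*5*(¼))*(-93))*10 = ((5/2)*(-93))*10 = -465/2*10 = -2325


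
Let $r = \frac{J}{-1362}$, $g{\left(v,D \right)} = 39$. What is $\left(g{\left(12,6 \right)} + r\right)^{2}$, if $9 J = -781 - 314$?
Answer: $\frac{25510158961}{16695396} \approx 1528.0$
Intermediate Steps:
$J = - \frac{365}{3}$ ($J = \frac{-781 - 314}{9} = \frac{1}{9} \left(-1095\right) = - \frac{365}{3} \approx -121.67$)
$r = \frac{365}{4086}$ ($r = - \frac{365}{3 \left(-1362\right)} = \left(- \frac{365}{3}\right) \left(- \frac{1}{1362}\right) = \frac{365}{4086} \approx 0.089329$)
$\left(g{\left(12,6 \right)} + r\right)^{2} = \left(39 + \frac{365}{4086}\right)^{2} = \left(\frac{159719}{4086}\right)^{2} = \frac{25510158961}{16695396}$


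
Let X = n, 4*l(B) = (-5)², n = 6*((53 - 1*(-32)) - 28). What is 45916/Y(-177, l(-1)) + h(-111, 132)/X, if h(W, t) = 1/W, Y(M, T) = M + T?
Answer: -6972253451/25928046 ≈ -268.91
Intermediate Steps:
n = 342 (n = 6*((53 + 32) - 28) = 6*(85 - 28) = 6*57 = 342)
l(B) = 25/4 (l(B) = (¼)*(-5)² = (¼)*25 = 25/4)
X = 342
45916/Y(-177, l(-1)) + h(-111, 132)/X = 45916/(-177 + 25/4) + 1/(-111*342) = 45916/(-683/4) - 1/111*1/342 = 45916*(-4/683) - 1/37962 = -183664/683 - 1/37962 = -6972253451/25928046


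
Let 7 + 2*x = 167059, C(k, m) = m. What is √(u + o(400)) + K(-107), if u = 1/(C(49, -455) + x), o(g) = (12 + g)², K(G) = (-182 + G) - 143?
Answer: -432 + 5*√46854714981863/83071 ≈ -20.000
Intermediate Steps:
x = 83526 (x = -7/2 + (½)*167059 = -7/2 + 167059/2 = 83526)
K(G) = -325 + G
u = 1/83071 (u = 1/(-455 + 83526) = 1/83071 ≈ 1.2038e-5)
√(u + o(400)) + K(-107) = √(1/83071 + (12 + 400)²) + (-325 - 107) = √(1/83071 + 412²) - 432 = √(1/83071 + 169744) - 432 = √(14100803825/83071) - 432 = 5*√46854714981863/83071 - 432 = -432 + 5*√46854714981863/83071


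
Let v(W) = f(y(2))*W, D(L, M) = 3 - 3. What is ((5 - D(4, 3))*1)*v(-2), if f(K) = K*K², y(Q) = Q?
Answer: -80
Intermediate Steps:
f(K) = K³
D(L, M) = 0
v(W) = 8*W (v(W) = 2³*W = 8*W)
((5 - D(4, 3))*1)*v(-2) = ((5 - 1*0)*1)*(8*(-2)) = ((5 + 0)*1)*(-16) = (5*1)*(-16) = 5*(-16) = -80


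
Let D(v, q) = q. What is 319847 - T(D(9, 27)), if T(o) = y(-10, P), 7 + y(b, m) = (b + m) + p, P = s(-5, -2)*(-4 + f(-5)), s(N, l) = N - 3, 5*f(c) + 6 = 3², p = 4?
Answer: 1599164/5 ≈ 3.1983e+5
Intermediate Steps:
f(c) = ⅗ (f(c) = -6/5 + (⅕)*3² = -6/5 + (⅕)*9 = -6/5 + 9/5 = ⅗)
s(N, l) = -3 + N
P = 136/5 (P = (-3 - 5)*(-4 + ⅗) = -8*(-17/5) = 136/5 ≈ 27.200)
y(b, m) = -3 + b + m (y(b, m) = -7 + ((b + m) + 4) = -7 + (4 + b + m) = -3 + b + m)
T(o) = 71/5 (T(o) = -3 - 10 + 136/5 = 71/5)
319847 - T(D(9, 27)) = 319847 - 1*71/5 = 319847 - 71/5 = 1599164/5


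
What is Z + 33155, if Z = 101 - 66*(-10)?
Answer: 33916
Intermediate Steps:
Z = 761 (Z = 101 + 660 = 761)
Z + 33155 = 761 + 33155 = 33916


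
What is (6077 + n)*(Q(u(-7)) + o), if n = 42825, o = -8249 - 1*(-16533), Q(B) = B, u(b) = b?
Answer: 404761854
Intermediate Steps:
o = 8284 (o = -8249 + 16533 = 8284)
(6077 + n)*(Q(u(-7)) + o) = (6077 + 42825)*(-7 + 8284) = 48902*8277 = 404761854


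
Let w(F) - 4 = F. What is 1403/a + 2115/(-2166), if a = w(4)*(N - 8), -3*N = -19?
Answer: -1533549/14440 ≈ -106.20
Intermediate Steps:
N = 19/3 (N = -⅓*(-19) = 19/3 ≈ 6.3333)
w(F) = 4 + F
a = -40/3 (a = (4 + 4)*(19/3 - 8) = 8*(-5/3) = -40/3 ≈ -13.333)
1403/a + 2115/(-2166) = 1403/(-40/3) + 2115/(-2166) = 1403*(-3/40) + 2115*(-1/2166) = -4209/40 - 705/722 = -1533549/14440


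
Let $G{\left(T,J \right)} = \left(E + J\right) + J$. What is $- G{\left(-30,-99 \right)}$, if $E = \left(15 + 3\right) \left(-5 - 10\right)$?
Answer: $468$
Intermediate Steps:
$E = -270$ ($E = 18 \left(-15\right) = -270$)
$G{\left(T,J \right)} = -270 + 2 J$ ($G{\left(T,J \right)} = \left(-270 + J\right) + J = -270 + 2 J$)
$- G{\left(-30,-99 \right)} = - (-270 + 2 \left(-99\right)) = - (-270 - 198) = \left(-1\right) \left(-468\right) = 468$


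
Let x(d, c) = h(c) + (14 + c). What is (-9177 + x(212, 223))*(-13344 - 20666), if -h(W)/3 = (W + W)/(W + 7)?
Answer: 6997686738/23 ≈ 3.0425e+8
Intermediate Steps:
h(W) = -6*W/(7 + W) (h(W) = -3*(W + W)/(W + 7) = -3*2*W/(7 + W) = -6*W/(7 + W))
x(d, c) = 14 + c - 6*c/(7 + c) (x(d, c) = -6*c/(7 + c) + (14 + c) = 14 + c - 6*c/(7 + c))
(-9177 + x(212, 223))*(-13344 - 20666) = (-9177 + (98 + 223² + 15*223)/(7 + 223))*(-13344 - 20666) = (-9177 + (98 + 49729 + 3345)/230)*(-34010) = (-9177 + (1/230)*53172)*(-34010) = (-9177 + 26586/115)*(-34010) = -1028769/115*(-34010) = 6997686738/23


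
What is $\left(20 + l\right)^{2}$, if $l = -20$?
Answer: $0$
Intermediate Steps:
$\left(20 + l\right)^{2} = \left(20 - 20\right)^{2} = 0^{2} = 0$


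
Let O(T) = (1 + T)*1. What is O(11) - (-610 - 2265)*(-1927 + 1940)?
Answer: 37387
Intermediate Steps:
O(T) = 1 + T
O(11) - (-610 - 2265)*(-1927 + 1940) = (1 + 11) - (-610 - 2265)*(-1927 + 1940) = 12 - (-2875)*13 = 12 - 1*(-37375) = 12 + 37375 = 37387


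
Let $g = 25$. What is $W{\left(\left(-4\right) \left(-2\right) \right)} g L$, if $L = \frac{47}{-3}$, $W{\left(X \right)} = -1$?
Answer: $\frac{1175}{3} \approx 391.67$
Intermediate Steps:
$L = - \frac{47}{3}$ ($L = 47 \left(- \frac{1}{3}\right) = - \frac{47}{3} \approx -15.667$)
$W{\left(\left(-4\right) \left(-2\right) \right)} g L = \left(-1\right) 25 \left(- \frac{47}{3}\right) = \left(-25\right) \left(- \frac{47}{3}\right) = \frac{1175}{3}$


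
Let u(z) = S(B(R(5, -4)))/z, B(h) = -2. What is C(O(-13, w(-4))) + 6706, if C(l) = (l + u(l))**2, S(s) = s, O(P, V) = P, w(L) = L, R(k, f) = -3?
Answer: 1161203/169 ≈ 6871.0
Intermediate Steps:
u(z) = -2/z
C(l) = (l - 2/l)**2
C(O(-13, w(-4))) + 6706 = (-2 + (-13)**2)**2/(-13)**2 + 6706 = (-2 + 169)**2/169 + 6706 = (1/169)*167**2 + 6706 = (1/169)*27889 + 6706 = 27889/169 + 6706 = 1161203/169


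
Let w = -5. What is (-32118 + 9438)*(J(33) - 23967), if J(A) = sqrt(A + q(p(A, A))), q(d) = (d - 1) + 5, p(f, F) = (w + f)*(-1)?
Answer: 543503520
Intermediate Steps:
p(f, F) = 5 - f (p(f, F) = (-5 + f)*(-1) = 5 - f)
q(d) = 4 + d (q(d) = (-1 + d) + 5 = 4 + d)
J(A) = 3 (J(A) = sqrt(A + (4 + (5 - A))) = sqrt(A + (9 - A)) = sqrt(9) = 3)
(-32118 + 9438)*(J(33) - 23967) = (-32118 + 9438)*(3 - 23967) = -22680*(-23964) = 543503520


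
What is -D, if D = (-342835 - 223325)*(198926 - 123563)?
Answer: 42667516080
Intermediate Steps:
D = -42667516080 (D = -566160*75363 = -42667516080)
-D = -1*(-42667516080) = 42667516080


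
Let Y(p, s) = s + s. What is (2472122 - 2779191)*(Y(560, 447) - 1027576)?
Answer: 315262215058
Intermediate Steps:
Y(p, s) = 2*s
(2472122 - 2779191)*(Y(560, 447) - 1027576) = (2472122 - 2779191)*(2*447 - 1027576) = -307069*(894 - 1027576) = -307069*(-1026682) = 315262215058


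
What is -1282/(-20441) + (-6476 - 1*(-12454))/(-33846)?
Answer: -39402863/345923043 ≈ -0.11391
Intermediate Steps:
-1282/(-20441) + (-6476 - 1*(-12454))/(-33846) = -1282*(-1/20441) + (-6476 + 12454)*(-1/33846) = 1282/20441 + 5978*(-1/33846) = 1282/20441 - 2989/16923 = -39402863/345923043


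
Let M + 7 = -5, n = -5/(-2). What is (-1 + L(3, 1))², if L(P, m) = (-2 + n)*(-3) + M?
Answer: 841/4 ≈ 210.25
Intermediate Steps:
n = 5/2 (n = -5*(-½) = 5/2 ≈ 2.5000)
M = -12 (M = -7 - 5 = -12)
L(P, m) = -27/2 (L(P, m) = (-2 + 5/2)*(-3) - 12 = (½)*(-3) - 12 = -3/2 - 12 = -27/2)
(-1 + L(3, 1))² = (-1 - 27/2)² = (-29/2)² = 841/4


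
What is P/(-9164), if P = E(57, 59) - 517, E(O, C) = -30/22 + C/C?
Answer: 5691/100804 ≈ 0.056456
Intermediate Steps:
E(O, C) = -4/11 (E(O, C) = -30*1/22 + 1 = -15/11 + 1 = -4/11)
P = -5691/11 (P = -4/11 - 517 = -5691/11 ≈ -517.36)
P/(-9164) = -5691/11/(-9164) = -5691/11*(-1/9164) = 5691/100804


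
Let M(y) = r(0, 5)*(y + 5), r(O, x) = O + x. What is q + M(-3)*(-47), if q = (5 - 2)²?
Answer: -461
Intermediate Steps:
M(y) = 25 + 5*y (M(y) = (0 + 5)*(y + 5) = 5*(5 + y) = 25 + 5*y)
q = 9 (q = 3² = 9)
q + M(-3)*(-47) = 9 + (25 + 5*(-3))*(-47) = 9 + (25 - 15)*(-47) = 9 + 10*(-47) = 9 - 470 = -461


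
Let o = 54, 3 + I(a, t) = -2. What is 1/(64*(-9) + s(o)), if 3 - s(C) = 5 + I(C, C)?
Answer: -1/573 ≈ -0.0017452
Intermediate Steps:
I(a, t) = -5 (I(a, t) = -3 - 2 = -5)
s(C) = 3 (s(C) = 3 - (5 - 5) = 3 - 1*0 = 3 + 0 = 3)
1/(64*(-9) + s(o)) = 1/(64*(-9) + 3) = 1/(-576 + 3) = 1/(-573) = -1/573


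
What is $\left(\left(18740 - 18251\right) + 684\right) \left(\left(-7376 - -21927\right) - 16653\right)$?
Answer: $-2465646$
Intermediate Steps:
$\left(\left(18740 - 18251\right) + 684\right) \left(\left(-7376 - -21927\right) - 16653\right) = \left(489 + 684\right) \left(\left(-7376 + 21927\right) - 16653\right) = 1173 \left(14551 - 16653\right) = 1173 \left(-2102\right) = -2465646$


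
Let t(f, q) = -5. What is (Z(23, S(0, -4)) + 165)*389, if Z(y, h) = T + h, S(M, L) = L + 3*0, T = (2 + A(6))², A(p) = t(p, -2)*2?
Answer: 87525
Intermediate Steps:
A(p) = -10 (A(p) = -5*2 = -10)
T = 64 (T = (2 - 10)² = (-8)² = 64)
S(M, L) = L (S(M, L) = L + 0 = L)
Z(y, h) = 64 + h
(Z(23, S(0, -4)) + 165)*389 = ((64 - 4) + 165)*389 = (60 + 165)*389 = 225*389 = 87525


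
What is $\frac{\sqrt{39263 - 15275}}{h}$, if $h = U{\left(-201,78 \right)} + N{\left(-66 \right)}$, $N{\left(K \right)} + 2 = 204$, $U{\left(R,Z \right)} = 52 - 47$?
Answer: $\frac{2 \sqrt{5997}}{207} \approx 0.74822$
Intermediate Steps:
$U{\left(R,Z \right)} = 5$
$N{\left(K \right)} = 202$ ($N{\left(K \right)} = -2 + 204 = 202$)
$h = 207$ ($h = 5 + 202 = 207$)
$\frac{\sqrt{39263 - 15275}}{h} = \frac{\sqrt{39263 - 15275}}{207} = \sqrt{23988} \cdot \frac{1}{207} = 2 \sqrt{5997} \cdot \frac{1}{207} = \frac{2 \sqrt{5997}}{207}$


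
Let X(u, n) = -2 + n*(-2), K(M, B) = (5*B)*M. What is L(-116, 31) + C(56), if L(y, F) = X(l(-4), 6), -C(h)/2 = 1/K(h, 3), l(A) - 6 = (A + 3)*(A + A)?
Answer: -5881/420 ≈ -14.002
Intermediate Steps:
l(A) = 6 + 2*A*(3 + A) (l(A) = 6 + (A + 3)*(A + A) = 6 + (3 + A)*(2*A) = 6 + 2*A*(3 + A))
K(M, B) = 5*B*M
C(h) = -2/(15*h) (C(h) = -2*1/(15*h) = -2/(15*h))
X(u, n) = -2 - 2*n
L(y, F) = -14 (L(y, F) = -2 - 2*6 = -2 - 12 = -14)
L(-116, 31) + C(56) = -14 - 2/15/56 = -14 - 2/15*1/56 = -14 - 1/420 = -5881/420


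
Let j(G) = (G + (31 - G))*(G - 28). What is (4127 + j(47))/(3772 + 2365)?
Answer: 4716/6137 ≈ 0.76845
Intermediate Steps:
j(G) = -868 + 31*G (j(G) = 31*(-28 + G) = -868 + 31*G)
(4127 + j(47))/(3772 + 2365) = (4127 + (-868 + 31*47))/(3772 + 2365) = (4127 + (-868 + 1457))/6137 = (4127 + 589)*(1/6137) = 4716*(1/6137) = 4716/6137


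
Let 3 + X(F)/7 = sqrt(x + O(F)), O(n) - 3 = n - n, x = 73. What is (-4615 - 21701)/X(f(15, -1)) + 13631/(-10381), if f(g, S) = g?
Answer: -117993161/695527 - 52632*sqrt(19)/469 ≈ -658.81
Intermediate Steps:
O(n) = 3 (O(n) = 3 + (n - n) = 3 + 0 = 3)
X(F) = -21 + 14*sqrt(19) (X(F) = -21 + 7*sqrt(73 + 3) = -21 + 7*sqrt(76) = -21 + 7*(2*sqrt(19)) = -21 + 14*sqrt(19))
(-4615 - 21701)/X(f(15, -1)) + 13631/(-10381) = (-4615 - 21701)/(-21 + 14*sqrt(19)) + 13631/(-10381) = -26316/(-21 + 14*sqrt(19)) + 13631*(-1/10381) = -26316/(-21 + 14*sqrt(19)) - 13631/10381 = -13631/10381 - 26316/(-21 + 14*sqrt(19))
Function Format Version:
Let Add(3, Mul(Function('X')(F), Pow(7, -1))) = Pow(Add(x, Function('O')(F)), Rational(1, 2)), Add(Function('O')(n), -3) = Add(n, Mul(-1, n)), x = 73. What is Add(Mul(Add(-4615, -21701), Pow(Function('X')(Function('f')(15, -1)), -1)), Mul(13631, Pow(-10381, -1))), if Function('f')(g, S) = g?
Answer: Add(Rational(-117993161, 695527), Mul(Rational(-52632, 469), Pow(19, Rational(1, 2)))) ≈ -658.81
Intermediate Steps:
Function('O')(n) = 3 (Function('O')(n) = Add(3, Add(n, Mul(-1, n))) = Add(3, 0) = 3)
Function('X')(F) = Add(-21, Mul(14, Pow(19, Rational(1, 2)))) (Function('X')(F) = Add(-21, Mul(7, Pow(Add(73, 3), Rational(1, 2)))) = Add(-21, Mul(7, Pow(76, Rational(1, 2)))) = Add(-21, Mul(7, Mul(2, Pow(19, Rational(1, 2))))) = Add(-21, Mul(14, Pow(19, Rational(1, 2)))))
Add(Mul(Add(-4615, -21701), Pow(Function('X')(Function('f')(15, -1)), -1)), Mul(13631, Pow(-10381, -1))) = Add(Mul(Add(-4615, -21701), Pow(Add(-21, Mul(14, Pow(19, Rational(1, 2)))), -1)), Mul(13631, Pow(-10381, -1))) = Add(Mul(-26316, Pow(Add(-21, Mul(14, Pow(19, Rational(1, 2)))), -1)), Mul(13631, Rational(-1, 10381))) = Add(Mul(-26316, Pow(Add(-21, Mul(14, Pow(19, Rational(1, 2)))), -1)), Rational(-13631, 10381)) = Add(Rational(-13631, 10381), Mul(-26316, Pow(Add(-21, Mul(14, Pow(19, Rational(1, 2)))), -1)))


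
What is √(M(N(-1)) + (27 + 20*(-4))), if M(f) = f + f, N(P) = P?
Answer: I*√55 ≈ 7.4162*I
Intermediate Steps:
M(f) = 2*f
√(M(N(-1)) + (27 + 20*(-4))) = √(2*(-1) + (27 + 20*(-4))) = √(-2 + (27 - 80)) = √(-2 - 53) = √(-55) = I*√55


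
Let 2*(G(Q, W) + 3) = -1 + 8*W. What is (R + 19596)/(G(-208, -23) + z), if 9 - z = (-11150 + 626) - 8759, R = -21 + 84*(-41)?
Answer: 32262/38393 ≈ 0.84031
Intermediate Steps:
G(Q, W) = -7/2 + 4*W (G(Q, W) = -3 + (-1 + 8*W)/2 = -3 + (-½ + 4*W) = -7/2 + 4*W)
R = -3465 (R = -21 - 3444 = -3465)
z = 19292 (z = 9 - ((-11150 + 626) - 8759) = 9 - (-10524 - 8759) = 9 - 1*(-19283) = 9 + 19283 = 19292)
(R + 19596)/(G(-208, -23) + z) = (-3465 + 19596)/((-7/2 + 4*(-23)) + 19292) = 16131/((-7/2 - 92) + 19292) = 16131/(-191/2 + 19292) = 16131/(38393/2) = 16131*(2/38393) = 32262/38393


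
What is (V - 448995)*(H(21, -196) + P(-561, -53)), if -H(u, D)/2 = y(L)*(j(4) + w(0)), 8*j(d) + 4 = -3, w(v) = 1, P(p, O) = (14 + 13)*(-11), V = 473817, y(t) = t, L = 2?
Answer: -7384545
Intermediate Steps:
P(p, O) = -297 (P(p, O) = 27*(-11) = -297)
j(d) = -7/8 (j(d) = -½ + (⅛)*(-3) = -½ - 3/8 = -7/8)
H(u, D) = -½ (H(u, D) = -4*(-7/8 + 1) = -4/8 = -2*¼ = -½)
(V - 448995)*(H(21, -196) + P(-561, -53)) = (473817 - 448995)*(-½ - 297) = 24822*(-595/2) = -7384545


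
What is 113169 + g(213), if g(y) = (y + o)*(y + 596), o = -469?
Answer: -93935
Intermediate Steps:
g(y) = (-469 + y)*(596 + y) (g(y) = (y - 469)*(y + 596) = (-469 + y)*(596 + y))
113169 + g(213) = 113169 + (-279524 + 213² + 127*213) = 113169 + (-279524 + 45369 + 27051) = 113169 - 207104 = -93935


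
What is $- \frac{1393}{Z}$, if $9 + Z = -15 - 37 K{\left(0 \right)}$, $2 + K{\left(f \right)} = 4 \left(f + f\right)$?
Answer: $- \frac{1393}{50} \approx -27.86$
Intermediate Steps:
$K{\left(f \right)} = -2 + 8 f$ ($K{\left(f \right)} = -2 + 4 \left(f + f\right) = -2 + 4 \cdot 2 f = -2 + 8 f$)
$Z = 50$ ($Z = -9 - \left(15 + 37 \left(-2 + 8 \cdot 0\right)\right) = -9 - \left(15 + 37 \left(-2 + 0\right)\right) = -9 - -59 = -9 + \left(-15 + 74\right) = -9 + 59 = 50$)
$- \frac{1393}{Z} = - \frac{1393}{50}$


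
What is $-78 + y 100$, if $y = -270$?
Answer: $-27078$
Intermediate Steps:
$-78 + y 100 = -78 - 27000 = -27078$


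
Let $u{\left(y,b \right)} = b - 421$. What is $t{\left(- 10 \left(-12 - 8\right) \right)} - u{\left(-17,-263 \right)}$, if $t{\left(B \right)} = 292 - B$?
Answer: $776$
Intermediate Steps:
$u{\left(y,b \right)} = -421 + b$
$t{\left(- 10 \left(-12 - 8\right) \right)} - u{\left(-17,-263 \right)} = \left(292 - - 10 \left(-12 - 8\right)\right) - \left(-421 - 263\right) = \left(292 - \left(-10\right) \left(-20\right)\right) - -684 = \left(292 - 200\right) + 684 = 92 + 684 = 776$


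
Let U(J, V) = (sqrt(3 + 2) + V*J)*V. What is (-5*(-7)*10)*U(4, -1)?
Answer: 1400 - 350*sqrt(5) ≈ 617.38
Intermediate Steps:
U(J, V) = V*(sqrt(5) + J*V) (U(J, V) = (sqrt(5) + J*V)*V = V*(sqrt(5) + J*V))
(-5*(-7)*10)*U(4, -1) = (-5*(-7)*10)*(-(sqrt(5) + 4*(-1))) = (35*10)*(-(sqrt(5) - 4)) = 350*(-(-4 + sqrt(5))) = 350*(4 - sqrt(5)) = 1400 - 350*sqrt(5)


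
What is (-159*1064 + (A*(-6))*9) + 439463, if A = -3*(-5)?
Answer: 269477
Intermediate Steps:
A = 15
(-159*1064 + (A*(-6))*9) + 439463 = (-159*1064 + (15*(-6))*9) + 439463 = (-169176 - 90*9) + 439463 = (-169176 - 810) + 439463 = -169986 + 439463 = 269477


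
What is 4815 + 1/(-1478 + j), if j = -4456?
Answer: 28572209/5934 ≈ 4815.0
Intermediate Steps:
4815 + 1/(-1478 + j) = 4815 + 1/(-1478 - 4456) = 4815 + 1/(-5934) = 4815 - 1/5934 = 28572209/5934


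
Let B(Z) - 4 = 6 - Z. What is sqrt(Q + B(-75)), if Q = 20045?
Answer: sqrt(20130) ≈ 141.88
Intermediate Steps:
B(Z) = 10 - Z (B(Z) = 4 + (6 - Z) = 10 - Z)
sqrt(Q + B(-75)) = sqrt(20045 + (10 - 1*(-75))) = sqrt(20045 + (10 + 75)) = sqrt(20045 + 85) = sqrt(20130)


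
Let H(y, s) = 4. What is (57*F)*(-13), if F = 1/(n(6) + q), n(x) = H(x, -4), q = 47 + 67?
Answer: -741/118 ≈ -6.2797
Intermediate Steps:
q = 114
n(x) = 4
F = 1/118 (F = 1/(4 + 114) = 1/118 ≈ 0.0084746)
(57*F)*(-13) = (57*(1/118))*(-13) = (57/118)*(-13) = -741/118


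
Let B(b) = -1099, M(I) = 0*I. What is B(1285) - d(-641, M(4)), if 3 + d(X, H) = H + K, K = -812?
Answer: -284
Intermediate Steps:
M(I) = 0
d(X, H) = -815 + H (d(X, H) = -3 + (H - 812) = -3 + (-812 + H) = -815 + H)
B(1285) - d(-641, M(4)) = -1099 - (-815 + 0) = -1099 - 1*(-815) = -1099 + 815 = -284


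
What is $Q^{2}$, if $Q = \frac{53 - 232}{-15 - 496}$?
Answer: $\frac{32041}{261121} \approx 0.12271$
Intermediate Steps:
$Q = \frac{179}{511}$ ($Q = - \frac{179}{-511} = \left(-179\right) \left(- \frac{1}{511}\right) = \frac{179}{511} \approx 0.35029$)
$Q^{2} = \left(\frac{179}{511}\right)^{2} = \frac{32041}{261121}$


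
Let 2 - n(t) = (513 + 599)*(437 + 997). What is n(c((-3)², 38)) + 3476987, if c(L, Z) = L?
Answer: 1882381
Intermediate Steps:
n(t) = -1594606 (n(t) = 2 - (513 + 599)*(437 + 997) = 2 - 1112*1434 = 2 - 1*1594608 = 2 - 1594608 = -1594606)
n(c((-3)², 38)) + 3476987 = -1594606 + 3476987 = 1882381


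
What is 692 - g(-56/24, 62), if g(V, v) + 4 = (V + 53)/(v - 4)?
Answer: 60476/87 ≈ 695.13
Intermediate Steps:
g(V, v) = -4 + (53 + V)/(-4 + v) (g(V, v) = -4 + (V + 53)/(v - 4) = -4 + (53 + V)/(-4 + v))
692 - g(-56/24, 62) = 692 - (69 - 56/24 - 4*62)/(-4 + 62) = 692 - (69 - 56*1/24 - 248)/58 = 692 - (69 - 7/3 - 248)/58 = 692 - (-544)/(58*3) = 692 - 1*(-272/87) = 692 + 272/87 = 60476/87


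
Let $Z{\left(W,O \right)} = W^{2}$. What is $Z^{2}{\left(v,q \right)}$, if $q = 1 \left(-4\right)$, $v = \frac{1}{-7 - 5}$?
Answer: $\frac{1}{20736} \approx 4.8225 \cdot 10^{-5}$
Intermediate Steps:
$v = - \frac{1}{12}$ ($v = \frac{1}{-7 - 5} = \frac{1}{-12} = - \frac{1}{12} \approx -0.083333$)
$q = -4$
$Z^{2}{\left(v,q \right)} = \left(\left(- \frac{1}{12}\right)^{2}\right)^{2} = \left(\frac{1}{144}\right)^{2} = \frac{1}{20736}$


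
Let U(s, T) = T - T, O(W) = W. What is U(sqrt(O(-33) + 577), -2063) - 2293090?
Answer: -2293090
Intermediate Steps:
U(s, T) = 0
U(sqrt(O(-33) + 577), -2063) - 2293090 = 0 - 2293090 = -2293090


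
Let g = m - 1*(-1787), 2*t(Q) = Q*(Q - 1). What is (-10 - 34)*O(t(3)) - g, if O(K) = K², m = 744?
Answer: -2927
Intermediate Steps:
t(Q) = Q*(-1 + Q)/2 (t(Q) = (Q*(Q - 1))/2 = (Q*(-1 + Q))/2 = Q*(-1 + Q)/2)
g = 2531 (g = 744 - 1*(-1787) = 744 + 1787 = 2531)
(-10 - 34)*O(t(3)) - g = (-10 - 34)*((½)*3*(-1 + 3))² - 1*2531 = -44*((½)*3*2)² - 2531 = -44*3² - 2531 = -44*9 - 2531 = -396 - 2531 = -2927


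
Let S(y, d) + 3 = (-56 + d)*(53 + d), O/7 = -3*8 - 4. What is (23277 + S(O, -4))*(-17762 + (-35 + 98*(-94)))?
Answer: -549201006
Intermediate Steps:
O = -196 (O = 7*(-3*8 - 4) = 7*(-24 - 4) = 7*(-28) = -196)
S(y, d) = -3 + (-56 + d)*(53 + d)
(23277 + S(O, -4))*(-17762 + (-35 + 98*(-94))) = (23277 + (-2971 + (-4)² - 3*(-4)))*(-17762 + (-35 + 98*(-94))) = (23277 + (-2971 + 16 + 12))*(-17762 + (-35 - 9212)) = (23277 - 2943)*(-17762 - 9247) = 20334*(-27009) = -549201006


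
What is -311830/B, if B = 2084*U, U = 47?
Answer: -155915/48974 ≈ -3.1836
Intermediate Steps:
B = 97948 (B = 2084*47 = 97948)
-311830/B = -311830/97948 = -311830*1/97948 = -155915/48974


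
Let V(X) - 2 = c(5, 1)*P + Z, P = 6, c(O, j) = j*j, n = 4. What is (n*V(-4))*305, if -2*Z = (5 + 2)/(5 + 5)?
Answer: 9333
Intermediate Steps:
c(O, j) = j**2
Z = -7/20 (Z = -(5 + 2)/(2*(5 + 5)) = -7/(2*10) = -1/2*7/10 = -7/20 ≈ -0.35000)
V(X) = 153/20 (V(X) = 2 + (1**2*6 - 7/20) = 2 + (1*6 - 7/20) = 2 + (6 - 7/20) = 2 + 113/20 = 153/20)
(n*V(-4))*305 = (4*(153/20))*305 = (153/5)*305 = 9333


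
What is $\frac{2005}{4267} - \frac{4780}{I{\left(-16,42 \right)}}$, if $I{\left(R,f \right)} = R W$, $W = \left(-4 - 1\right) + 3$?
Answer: $- \frac{5083025}{34136} \approx -148.91$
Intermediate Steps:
$W = -2$ ($W = -5 + 3 = -2$)
$I{\left(R,f \right)} = - 2 R$ ($I{\left(R,f \right)} = R \left(-2\right) = - 2 R$)
$\frac{2005}{4267} - \frac{4780}{I{\left(-16,42 \right)}} = \frac{2005}{4267} - \frac{4780}{\left(-2\right) \left(-16\right)} = 2005 \cdot \frac{1}{4267} - \frac{4780}{32} = \frac{2005}{4267} - \frac{1195}{8} = - \frac{5083025}{34136}$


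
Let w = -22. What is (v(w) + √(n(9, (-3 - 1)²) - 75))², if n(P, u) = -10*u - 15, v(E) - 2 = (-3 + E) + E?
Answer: 1775 - 450*I*√10 ≈ 1775.0 - 1423.0*I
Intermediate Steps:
v(E) = -1 + 2*E (v(E) = 2 + ((-3 + E) + E) = 2 + (-3 + 2*E) = -1 + 2*E)
n(P, u) = -15 - 10*u
(v(w) + √(n(9, (-3 - 1)²) - 75))² = ((-1 + 2*(-22)) + √((-15 - 10*(-3 - 1)²) - 75))² = ((-1 - 44) + √((-15 - 10*(-4)²) - 75))² = (-45 + √((-15 - 10*16) - 75))² = (-45 + √((-15 - 160) - 75))² = (-45 + √(-175 - 75))² = (-45 + √(-250))² = (-45 + 5*I*√10)²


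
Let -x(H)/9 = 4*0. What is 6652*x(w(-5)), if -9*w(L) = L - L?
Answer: 0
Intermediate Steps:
w(L) = 0 (w(L) = -(L - L)/9 = -⅑*0 = 0)
x(H) = 0 (x(H) = -36*0 = -9*0 = 0)
6652*x(w(-5)) = 6652*0 = 0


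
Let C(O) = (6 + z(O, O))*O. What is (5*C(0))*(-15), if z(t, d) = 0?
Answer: 0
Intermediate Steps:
C(O) = 6*O (C(O) = (6 + 0)*O = 6*O)
(5*C(0))*(-15) = (5*(6*0))*(-15) = (5*0)*(-15) = 0*(-15) = 0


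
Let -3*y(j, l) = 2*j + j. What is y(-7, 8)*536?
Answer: 3752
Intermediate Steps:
y(j, l) = -j (y(j, l) = -(2*j + j)/3 = -j)
y(-7, 8)*536 = -1*(-7)*536 = 7*536 = 3752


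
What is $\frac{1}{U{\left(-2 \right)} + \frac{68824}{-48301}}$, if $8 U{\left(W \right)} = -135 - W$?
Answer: $- \frac{386408}{6974625} \approx -0.055402$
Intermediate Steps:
$U{\left(W \right)} = - \frac{135}{8} - \frac{W}{8}$ ($U{\left(W \right)} = \frac{-135 - W}{8} = - \frac{135}{8} - \frac{W}{8}$)
$\frac{1}{U{\left(-2 \right)} + \frac{68824}{-48301}} = \frac{1}{\left(- \frac{135}{8} - - \frac{1}{4}\right) + \frac{68824}{-48301}} = \frac{1}{\left(- \frac{135}{8} + \frac{1}{4}\right) + 68824 \left(- \frac{1}{48301}\right)} = \frac{1}{- \frac{133}{8} - \frac{68824}{48301}} = \frac{1}{- \frac{6974625}{386408}} = - \frac{386408}{6974625}$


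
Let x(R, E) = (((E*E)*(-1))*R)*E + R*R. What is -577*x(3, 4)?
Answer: 105591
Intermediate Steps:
x(R, E) = R**2 - R*E**3 (x(R, E) = ((E**2*(-1))*R)*E + R**2 = ((-E**2)*R)*E + R**2 = (-R*E**2)*E + R**2 = -R*E**3 + R**2 = R**2 - R*E**3)
-577*x(3, 4) = -1731*(3 - 1*4**3) = -1731*(3 - 1*64) = -1731*(3 - 64) = -1731*(-61) = -577*(-183) = 105591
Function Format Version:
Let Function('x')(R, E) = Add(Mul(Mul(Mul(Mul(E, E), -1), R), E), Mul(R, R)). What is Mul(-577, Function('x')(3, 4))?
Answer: 105591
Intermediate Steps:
Function('x')(R, E) = Add(Pow(R, 2), Mul(-1, R, Pow(E, 3))) (Function('x')(R, E) = Add(Mul(Mul(Mul(Pow(E, 2), -1), R), E), Pow(R, 2)) = Add(Mul(Mul(Mul(-1, Pow(E, 2)), R), E), Pow(R, 2)) = Add(Mul(Mul(-1, R, Pow(E, 2)), E), Pow(R, 2)) = Add(Mul(-1, R, Pow(E, 3)), Pow(R, 2)) = Add(Pow(R, 2), Mul(-1, R, Pow(E, 3))))
Mul(-577, Function('x')(3, 4)) = Mul(-577, Mul(3, Add(3, Mul(-1, Pow(4, 3))))) = Mul(-577, Mul(3, Add(3, Mul(-1, 64)))) = Mul(-577, Mul(3, Add(3, -64))) = Mul(-577, Mul(3, -61)) = Mul(-577, -183) = 105591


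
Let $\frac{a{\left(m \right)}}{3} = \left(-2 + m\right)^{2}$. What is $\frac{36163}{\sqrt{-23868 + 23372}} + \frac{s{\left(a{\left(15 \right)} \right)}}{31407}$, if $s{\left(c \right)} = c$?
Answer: $\frac{169}{10469} - \frac{36163 i \sqrt{31}}{124} \approx 0.016143 - 1623.8 i$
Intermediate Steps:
$a{\left(m \right)} = 3 \left(-2 + m\right)^{2}$
$\frac{36163}{\sqrt{-23868 + 23372}} + \frac{s{\left(a{\left(15 \right)} \right)}}{31407} = \frac{36163}{\sqrt{-23868 + 23372}} + \frac{3 \left(-2 + 15\right)^{2}}{31407} = \frac{36163}{\sqrt{-496}} + 3 \cdot 13^{2} \cdot \frac{1}{31407} = \frac{36163}{4 i \sqrt{31}} + 3 \cdot 169 \cdot \frac{1}{31407} = 36163 \left(- \frac{i \sqrt{31}}{124}\right) + 507 \cdot \frac{1}{31407} = - \frac{36163 i \sqrt{31}}{124} + \frac{169}{10469} = \frac{169}{10469} - \frac{36163 i \sqrt{31}}{124}$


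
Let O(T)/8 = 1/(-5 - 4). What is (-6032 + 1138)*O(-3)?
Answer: 39152/9 ≈ 4350.2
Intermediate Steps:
O(T) = -8/9 (O(T) = 8/(-5 - 4) = 8/(-9) = 8*(-1/9) = -8/9)
(-6032 + 1138)*O(-3) = (-6032 + 1138)*(-8/9) = -4894*(-8/9) = 39152/9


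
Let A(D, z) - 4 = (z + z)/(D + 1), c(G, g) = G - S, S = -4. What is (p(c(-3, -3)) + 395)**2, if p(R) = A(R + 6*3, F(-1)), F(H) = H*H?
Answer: 15928081/100 ≈ 1.5928e+5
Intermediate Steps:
c(G, g) = 4 + G (c(G, g) = G - 1*(-4) = G + 4 = 4 + G)
F(H) = H**2
A(D, z) = 4 + 2*z/(1 + D) (A(D, z) = 4 + (z + z)/(D + 1) = 4 + (2*z)/(1 + D) = 4 + 2*z/(1 + D))
p(R) = 2*(39 + 2*R)/(19 + R) (p(R) = 2*(2 + (-1)**2 + 2*(R + 6*3))/(1 + (R + 6*3)) = 2*(2 + 1 + 2*(R + 18))/(1 + (R + 18)) = 2*(2 + 1 + 2*(18 + R))/(1 + (18 + R)) = 2*(2 + 1 + (36 + 2*R))/(19 + R) = 2*(39 + 2*R)/(19 + R))
(p(c(-3, -3)) + 395)**2 = (2*(39 + 2*(4 - 3))/(19 + (4 - 3)) + 395)**2 = (2*(39 + 2*1)/(19 + 1) + 395)**2 = (2*(39 + 2)/20 + 395)**2 = (2*(1/20)*41 + 395)**2 = (41/10 + 395)**2 = (3991/10)**2 = 15928081/100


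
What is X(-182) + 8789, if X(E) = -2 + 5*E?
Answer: 7877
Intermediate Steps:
X(-182) + 8789 = (-2 + 5*(-182)) + 8789 = (-2 - 910) + 8789 = -912 + 8789 = 7877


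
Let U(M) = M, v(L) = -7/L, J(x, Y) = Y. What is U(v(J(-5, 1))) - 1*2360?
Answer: -2367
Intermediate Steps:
U(v(J(-5, 1))) - 1*2360 = -7/1 - 1*2360 = -7*1 - 2360 = -7 - 2360 = -2367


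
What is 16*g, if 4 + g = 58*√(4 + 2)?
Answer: -64 + 928*√6 ≈ 2209.1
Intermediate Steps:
g = -4 + 58*√6 (g = -4 + 58*√(4 + 2) = -4 + 58*√6 ≈ 138.07)
16*g = 16*(-4 + 58*√6) = -64 + 928*√6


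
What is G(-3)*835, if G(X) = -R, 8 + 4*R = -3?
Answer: 9185/4 ≈ 2296.3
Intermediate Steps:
R = -11/4 (R = -2 + (¼)*(-3) = -2 - ¾ = -11/4 ≈ -2.7500)
G(X) = 11/4 (G(X) = -1*(-11/4) = 11/4)
G(-3)*835 = (11/4)*835 = 9185/4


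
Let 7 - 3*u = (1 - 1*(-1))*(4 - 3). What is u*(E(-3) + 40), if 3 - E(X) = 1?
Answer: 70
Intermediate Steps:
E(X) = 2 (E(X) = 3 - 1*1 = 3 - 1 = 2)
u = 5/3 (u = 7/3 - (1 - 1*(-1))*(4 - 3)/3 = 7/3 - (1 + 1)/3 = 7/3 - 2/3 = 7/3 - ⅓*2 = 7/3 - ⅔ = 5/3 ≈ 1.6667)
u*(E(-3) + 40) = 5*(2 + 40)/3 = (5/3)*42 = 70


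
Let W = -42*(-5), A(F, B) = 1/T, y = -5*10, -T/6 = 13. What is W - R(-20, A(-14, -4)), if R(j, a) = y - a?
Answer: 20279/78 ≈ 259.99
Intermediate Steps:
T = -78 (T = -6*13 = -78)
y = -50
A(F, B) = -1/78 (A(F, B) = 1/(-78) = -1/78)
R(j, a) = -50 - a
W = 210
W - R(-20, A(-14, -4)) = 210 - (-50 - 1*(-1/78)) = 210 - (-50 + 1/78) = 210 - 1*(-3899/78) = 210 + 3899/78 = 20279/78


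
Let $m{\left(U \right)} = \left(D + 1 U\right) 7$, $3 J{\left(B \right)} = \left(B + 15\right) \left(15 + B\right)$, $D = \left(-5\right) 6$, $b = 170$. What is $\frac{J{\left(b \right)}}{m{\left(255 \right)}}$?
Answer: $\frac{1369}{189} \approx 7.2434$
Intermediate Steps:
$D = -30$
$J{\left(B \right)} = \frac{\left(15 + B\right)^{2}}{3}$ ($J{\left(B \right)} = \frac{\left(B + 15\right) \left(15 + B\right)}{3} = \frac{\left(15 + B\right) \left(15 + B\right)}{3} = \frac{\left(15 + B\right)^{2}}{3}$)
$m{\left(U \right)} = -210 + 7 U$ ($m{\left(U \right)} = \left(-30 + 1 U\right) 7 = \left(-30 + U\right) 7 = -210 + 7 U$)
$\frac{J{\left(b \right)}}{m{\left(255 \right)}} = \frac{\frac{1}{3} \left(15 + 170\right)^{2}}{-210 + 7 \cdot 255} = \frac{\frac{1}{3} \cdot 185^{2}}{-210 + 1785} = \frac{\frac{1}{3} \cdot 34225}{1575} = \frac{34225}{3} \cdot \frac{1}{1575} = \frac{1369}{189}$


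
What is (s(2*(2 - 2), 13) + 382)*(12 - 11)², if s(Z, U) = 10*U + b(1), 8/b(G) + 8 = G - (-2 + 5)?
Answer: 2556/5 ≈ 511.20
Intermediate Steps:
b(G) = 8/(-11 + G) (b(G) = 8/(-8 + (G - (-2 + 5))) = 8/(-8 + (G - 1*3)) = 8/(-8 + (G - 3)) = 8/(-8 + (-3 + G)) = 8/(-11 + G))
s(Z, U) = -⅘ + 10*U (s(Z, U) = 10*U + 8/(-11 + 1) = 10*U + 8/(-10) = 10*U + 8*(-⅒) = 10*U - ⅘ = -⅘ + 10*U)
(s(2*(2 - 2), 13) + 382)*(12 - 11)² = ((-⅘ + 10*13) + 382)*(12 - 11)² = ((-⅘ + 130) + 382)*1² = (646/5 + 382)*1 = (2556/5)*1 = 2556/5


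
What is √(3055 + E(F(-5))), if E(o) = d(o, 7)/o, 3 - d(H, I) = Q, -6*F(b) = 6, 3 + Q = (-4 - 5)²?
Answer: √3130 ≈ 55.946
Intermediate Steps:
Q = 78 (Q = -3 + (-4 - 5)² = -3 + (-9)² = -3 + 81 = 78)
F(b) = -1 (F(b) = -⅙*6 = -1)
d(H, I) = -75 (d(H, I) = 3 - 1*78 = 3 - 78 = -75)
E(o) = -75/o
√(3055 + E(F(-5))) = √(3055 - 75/(-1)) = √(3055 - 75*(-1)) = √(3055 + 75) = √3130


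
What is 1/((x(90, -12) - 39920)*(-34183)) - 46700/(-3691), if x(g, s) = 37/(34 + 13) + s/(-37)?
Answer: 110816665315975349/8758550570825991 ≈ 12.652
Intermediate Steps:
x(g, s) = 37/47 - s/37 (x(g, s) = 37/47 + s*(-1/37) = 37*(1/47) - s/37 = 37/47 - s/37)
1/((x(90, -12) - 39920)*(-34183)) - 46700/(-3691) = 1/(((37/47 - 1/37*(-12)) - 39920)*(-34183)) - 46700/(-3691) = -1/34183/((37/47 + 12/37) - 39920) - 46700*(-1/3691) = -1/34183/(1933/1739 - 39920) + 46700/3691 = -1/34183/(-69418947/1739) + 46700/3691 = -1739/69418947*(-1/34183) + 46700/3691 = 1739/2372947865301 + 46700/3691 = 110816665315975349/8758550570825991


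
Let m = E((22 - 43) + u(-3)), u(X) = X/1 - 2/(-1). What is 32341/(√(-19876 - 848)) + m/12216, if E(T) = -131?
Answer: -131/12216 - 32341*I*√5181/10362 ≈ -0.010724 - 224.66*I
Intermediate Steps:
u(X) = 2 + X (u(X) = X*1 - 2*(-1) = X + 2 = 2 + X)
m = -131
32341/(√(-19876 - 848)) + m/12216 = 32341/(√(-19876 - 848)) - 131/12216 = 32341/(√(-20724)) - 131*1/12216 = 32341/((2*I*√5181)) - 131/12216 = 32341*(-I*√5181/10362) - 131/12216 = -32341*I*√5181/10362 - 131/12216 = -131/12216 - 32341*I*√5181/10362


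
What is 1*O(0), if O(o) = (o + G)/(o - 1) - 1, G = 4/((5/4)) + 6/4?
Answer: -57/10 ≈ -5.7000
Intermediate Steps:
G = 47/10 (G = 4/((5*(¼))) + 6*(¼) = 4/(5/4) + 3/2 = 4*(⅘) + 3/2 = 16/5 + 3/2 = 47/10 ≈ 4.7000)
O(o) = -1 + (47/10 + o)/(-1 + o) (O(o) = (o + 47/10)/(o - 1) - 1 = (47/10 + o)/(-1 + o) - 1 = -1 + (47/10 + o)/(-1 + o))
1*O(0) = 1*(57/(10*(-1 + 0))) = 1*((57/10)/(-1)) = 1*((57/10)*(-1)) = 1*(-57/10) = -57/10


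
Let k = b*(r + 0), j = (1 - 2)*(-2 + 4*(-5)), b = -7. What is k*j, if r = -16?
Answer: 2464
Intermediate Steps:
j = 22 (j = -(-2 - 20) = -1*(-22) = 22)
k = 112 (k = -7*(-16 + 0) = -7*(-16) = 112)
k*j = 112*22 = 2464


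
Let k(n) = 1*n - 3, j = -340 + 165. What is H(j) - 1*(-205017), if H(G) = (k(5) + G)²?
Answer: 234946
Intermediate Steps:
j = -175
k(n) = -3 + n (k(n) = n - 3 = -3 + n)
H(G) = (2 + G)² (H(G) = ((-3 + 5) + G)² = (2 + G)²)
H(j) - 1*(-205017) = (2 - 175)² - 1*(-205017) = (-173)² + 205017 = 29929 + 205017 = 234946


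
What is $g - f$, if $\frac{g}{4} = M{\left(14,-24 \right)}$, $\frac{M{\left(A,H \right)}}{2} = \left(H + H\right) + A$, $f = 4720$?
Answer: $-4992$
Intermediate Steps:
$M{\left(A,H \right)} = 2 A + 4 H$ ($M{\left(A,H \right)} = 2 \left(\left(H + H\right) + A\right) = 2 \left(2 H + A\right) = 2 \left(A + 2 H\right) = 2 A + 4 H$)
$g = -272$ ($g = 4 \left(2 \cdot 14 + 4 \left(-24\right)\right) = 4 \left(28 - 96\right) = 4 \left(-68\right) = -272$)
$g - f = -272 - 4720 = -4992$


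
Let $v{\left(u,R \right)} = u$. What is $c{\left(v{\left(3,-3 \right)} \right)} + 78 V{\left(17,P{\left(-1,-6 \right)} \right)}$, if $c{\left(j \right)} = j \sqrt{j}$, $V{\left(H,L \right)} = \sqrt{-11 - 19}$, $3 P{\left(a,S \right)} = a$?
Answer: $3 \sqrt{3} + 78 i \sqrt{30} \approx 5.1962 + 427.22 i$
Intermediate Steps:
$P{\left(a,S \right)} = \frac{a}{3}$
$V{\left(H,L \right)} = i \sqrt{30}$ ($V{\left(H,L \right)} = \sqrt{-30} = i \sqrt{30}$)
$c{\left(j \right)} = j^{\frac{3}{2}}$
$c{\left(v{\left(3,-3 \right)} \right)} + 78 V{\left(17,P{\left(-1,-6 \right)} \right)} = 3^{\frac{3}{2}} + 78 i \sqrt{30} = 3 \sqrt{3} + 78 i \sqrt{30}$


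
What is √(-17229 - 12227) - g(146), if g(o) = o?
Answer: -146 + 4*I*√1841 ≈ -146.0 + 171.63*I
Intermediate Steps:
√(-17229 - 12227) - g(146) = √(-17229 - 12227) - 1*146 = √(-29456) - 146 = 4*I*√1841 - 146 = -146 + 4*I*√1841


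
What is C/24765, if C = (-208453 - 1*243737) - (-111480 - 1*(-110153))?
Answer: -450863/24765 ≈ -18.206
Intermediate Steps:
C = -450863 (C = (-208453 - 243737) - (-111480 + 110153) = -452190 - 1*(-1327) = -452190 + 1327 = -450863)
C/24765 = -450863/24765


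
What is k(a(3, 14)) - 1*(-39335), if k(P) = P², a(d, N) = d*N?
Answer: 41099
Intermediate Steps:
a(d, N) = N*d
k(a(3, 14)) - 1*(-39335) = (14*3)² - 1*(-39335) = 42² + 39335 = 1764 + 39335 = 41099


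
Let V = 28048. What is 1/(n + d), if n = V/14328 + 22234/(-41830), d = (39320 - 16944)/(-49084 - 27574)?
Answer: 1435757003685/1628348509927 ≈ 0.88173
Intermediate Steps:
d = -11188/38329 (d = 22376/(-76658) = 22376*(-1/76658) = -11188/38329 ≈ -0.29189)
n = 53417443/37458765 (n = 28048/14328 + 22234/(-41830) = 28048*(1/14328) + 22234*(-1/41830) = 3506/1791 - 11117/20915 = 53417443/37458765 ≈ 1.4260)
1/(n + d) = 1/(53417443/37458765 - 11188/38329) = 1/(1628348509927/1435757003685) = 1435757003685/1628348509927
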